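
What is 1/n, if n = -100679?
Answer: -1/100679 ≈ -9.9326e-6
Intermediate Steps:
1/n = 1/(-100679) = -1/100679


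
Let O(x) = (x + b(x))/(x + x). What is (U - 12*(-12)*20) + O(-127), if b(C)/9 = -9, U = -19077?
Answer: -2056915/127 ≈ -16196.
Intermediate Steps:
b(C) = -81 (b(C) = 9*(-9) = -81)
O(x) = (-81 + x)/(2*x) (O(x) = (x - 81)/(x + x) = (-81 + x)/((2*x)) = (-81 + x)*(1/(2*x)) = (-81 + x)/(2*x))
(U - 12*(-12)*20) + O(-127) = (-19077 - 12*(-12)*20) + (½)*(-81 - 127)/(-127) = (-19077 + 144*20) + (½)*(-1/127)*(-208) = (-19077 + 2880) + 104/127 = -16197 + 104/127 = -2056915/127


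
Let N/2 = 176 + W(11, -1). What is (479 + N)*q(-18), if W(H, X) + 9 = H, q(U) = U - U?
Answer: 0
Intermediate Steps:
q(U) = 0
W(H, X) = -9 + H
N = 356 (N = 2*(176 + (-9 + 11)) = 2*(176 + 2) = 2*178 = 356)
(479 + N)*q(-18) = (479 + 356)*0 = 835*0 = 0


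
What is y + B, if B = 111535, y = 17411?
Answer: 128946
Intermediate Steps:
y + B = 17411 + 111535 = 128946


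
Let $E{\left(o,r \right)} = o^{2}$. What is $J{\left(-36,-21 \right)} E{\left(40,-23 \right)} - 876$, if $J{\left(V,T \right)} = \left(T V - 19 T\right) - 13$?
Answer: $1826324$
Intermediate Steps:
$J{\left(V,T \right)} = -13 - 19 T + T V$ ($J{\left(V,T \right)} = \left(- 19 T + T V\right) - 13 = -13 - 19 T + T V$)
$J{\left(-36,-21 \right)} E{\left(40,-23 \right)} - 876 = \left(-13 - -399 - -756\right) 40^{2} - 876 = \left(-13 + 399 + 756\right) 1600 - 876 = 1142 \cdot 1600 - 876 = 1827200 - 876 = 1826324$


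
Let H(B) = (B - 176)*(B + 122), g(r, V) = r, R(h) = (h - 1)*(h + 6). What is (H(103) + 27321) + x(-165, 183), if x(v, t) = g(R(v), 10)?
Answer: 37290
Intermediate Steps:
R(h) = (-1 + h)*(6 + h)
x(v, t) = -6 + v² + 5*v
H(B) = (-176 + B)*(122 + B)
(H(103) + 27321) + x(-165, 183) = ((-21472 + 103² - 54*103) + 27321) + (-6 + (-165)² + 5*(-165)) = ((-21472 + 10609 - 5562) + 27321) + (-6 + 27225 - 825) = (-16425 + 27321) + 26394 = 10896 + 26394 = 37290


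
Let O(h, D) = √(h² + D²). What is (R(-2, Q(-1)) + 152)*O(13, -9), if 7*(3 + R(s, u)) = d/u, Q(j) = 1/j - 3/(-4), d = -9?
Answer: 5395*√10/7 ≈ 2437.2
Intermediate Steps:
O(h, D) = √(D² + h²)
Q(j) = ¾ + 1/j (Q(j) = 1/j - 3*(-¼) = 1/j + ¾ = ¾ + 1/j)
R(s, u) = -3 - 9/(7*u) (R(s, u) = -3 + (-9/u)/7 = -3 - 9/(7*u))
(R(-2, Q(-1)) + 152)*O(13, -9) = ((-3 - 9/(7*(¾ + 1/(-1)))) + 152)*√((-9)² + 13²) = ((-3 - 9/(7*(¾ - 1))) + 152)*√(81 + 169) = ((-3 - 9/(7*(-¼))) + 152)*√250 = ((-3 - 9/7*(-4)) + 152)*(5*√10) = ((-3 + 36/7) + 152)*(5*√10) = (15/7 + 152)*(5*√10) = 1079*(5*√10)/7 = 5395*√10/7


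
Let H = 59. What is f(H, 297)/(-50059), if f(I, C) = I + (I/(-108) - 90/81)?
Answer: -6193/5406372 ≈ -0.0011455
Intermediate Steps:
f(I, C) = -10/9 + 107*I/108 (f(I, C) = I + (I*(-1/108) - 90*1/81) = I + (-I/108 - 10/9) = I + (-10/9 - I/108) = -10/9 + 107*I/108)
f(H, 297)/(-50059) = (-10/9 + (107/108)*59)/(-50059) = (-10/9 + 6313/108)*(-1/50059) = (6193/108)*(-1/50059) = -6193/5406372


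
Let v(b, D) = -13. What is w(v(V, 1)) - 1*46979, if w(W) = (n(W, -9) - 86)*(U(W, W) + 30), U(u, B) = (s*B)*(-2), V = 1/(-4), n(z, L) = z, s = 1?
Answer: -52523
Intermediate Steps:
V = -¼ ≈ -0.25000
U(u, B) = -2*B (U(u, B) = (1*B)*(-2) = B*(-2) = -2*B)
w(W) = (-86 + W)*(30 - 2*W) (w(W) = (W - 86)*(-2*W + 30) = (-86 + W)*(30 - 2*W))
w(v(V, 1)) - 1*46979 = (-2580 - 2*(-13)² + 202*(-13)) - 1*46979 = (-2580 - 2*169 - 2626) - 46979 = (-2580 - 338 - 2626) - 46979 = -5544 - 46979 = -52523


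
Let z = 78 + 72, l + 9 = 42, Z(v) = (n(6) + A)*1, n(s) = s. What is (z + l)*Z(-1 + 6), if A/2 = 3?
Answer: 2196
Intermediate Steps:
A = 6 (A = 2*3 = 6)
Z(v) = 12 (Z(v) = (6 + 6)*1 = 12*1 = 12)
l = 33 (l = -9 + 42 = 33)
z = 150
(z + l)*Z(-1 + 6) = (150 + 33)*12 = 183*12 = 2196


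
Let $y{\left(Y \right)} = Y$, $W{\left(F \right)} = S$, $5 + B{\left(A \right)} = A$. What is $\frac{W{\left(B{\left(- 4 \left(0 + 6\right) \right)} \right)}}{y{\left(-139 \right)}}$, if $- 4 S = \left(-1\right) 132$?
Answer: $- \frac{33}{139} \approx -0.23741$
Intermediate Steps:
$B{\left(A \right)} = -5 + A$
$S = 33$ ($S = - \frac{\left(-1\right) 132}{4} = \left(- \frac{1}{4}\right) \left(-132\right) = 33$)
$W{\left(F \right)} = 33$
$\frac{W{\left(B{\left(- 4 \left(0 + 6\right) \right)} \right)}}{y{\left(-139 \right)}} = \frac{33}{-139} = 33 \left(- \frac{1}{139}\right) = - \frac{33}{139}$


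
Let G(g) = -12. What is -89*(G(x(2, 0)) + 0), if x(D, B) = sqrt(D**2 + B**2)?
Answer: 1068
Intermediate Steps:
x(D, B) = sqrt(B**2 + D**2)
-89*(G(x(2, 0)) + 0) = -89*(-12 + 0) = -89*(-12) = 1068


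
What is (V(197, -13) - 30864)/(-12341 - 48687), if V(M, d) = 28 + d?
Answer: 30849/61028 ≈ 0.50549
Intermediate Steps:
(V(197, -13) - 30864)/(-12341 - 48687) = ((28 - 13) - 30864)/(-12341 - 48687) = (15 - 30864)/(-61028) = -30849*(-1/61028) = 30849/61028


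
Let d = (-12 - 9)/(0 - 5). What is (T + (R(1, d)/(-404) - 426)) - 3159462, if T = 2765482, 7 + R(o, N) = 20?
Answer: -159340037/404 ≈ -3.9441e+5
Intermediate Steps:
d = 21/5 (d = -21/(-5) = -21*(-⅕) = 21/5 ≈ 4.2000)
R(o, N) = 13 (R(o, N) = -7 + 20 = 13)
(T + (R(1, d)/(-404) - 426)) - 3159462 = (2765482 + (13/(-404) - 426)) - 3159462 = (2765482 + (-1/404*13 - 426)) - 3159462 = (2765482 + (-13/404 - 426)) - 3159462 = (2765482 - 172117/404) - 3159462 = 1117082611/404 - 3159462 = -159340037/404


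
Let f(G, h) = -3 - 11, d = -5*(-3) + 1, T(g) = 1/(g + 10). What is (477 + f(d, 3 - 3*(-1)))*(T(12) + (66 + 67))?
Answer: 1355201/22 ≈ 61600.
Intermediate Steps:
T(g) = 1/(10 + g)
d = 16 (d = 15 + 1 = 16)
f(G, h) = -14
(477 + f(d, 3 - 3*(-1)))*(T(12) + (66 + 67)) = (477 - 14)*(1/(10 + 12) + (66 + 67)) = 463*(1/22 + 133) = 463*(2927/22) = 1355201/22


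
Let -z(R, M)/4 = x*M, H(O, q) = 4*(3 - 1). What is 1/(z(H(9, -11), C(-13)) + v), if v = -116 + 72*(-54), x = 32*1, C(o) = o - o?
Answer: -1/4004 ≈ -0.00024975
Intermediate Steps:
C(o) = 0
H(O, q) = 8 (H(O, q) = 4*2 = 8)
x = 32
z(R, M) = -128*M
v = -4004 (v = -116 - 3888 = -4004)
1/(z(H(9, -11), C(-13)) + v) = 1/(-128*0 - 4004) = 1/(0 - 4004) = 1/(-4004) = -1/4004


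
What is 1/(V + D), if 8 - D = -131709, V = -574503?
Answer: -1/442786 ≈ -2.2584e-6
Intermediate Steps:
D = 131717 (D = 8 - 1*(-131709) = 8 + 131709 = 131717)
1/(V + D) = 1/(-574503 + 131717) = 1/(-442786) = -1/442786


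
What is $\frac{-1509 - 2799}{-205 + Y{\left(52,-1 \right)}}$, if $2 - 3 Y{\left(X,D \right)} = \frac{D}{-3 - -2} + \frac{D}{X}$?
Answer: $\frac{672048}{31927} \approx 21.05$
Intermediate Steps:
$Y{\left(X,D \right)} = \frac{2}{3} + \frac{D}{3} - \frac{D}{3 X}$ ($Y{\left(X,D \right)} = \frac{2}{3} - \frac{\frac{D}{-3 - -2} + \frac{D}{X}}{3} = \frac{2}{3} - \frac{\frac{D}{-3 + 2} + \frac{D}{X}}{3} = \frac{2}{3} - \frac{\frac{D}{-1} + \frac{D}{X}}{3} = \frac{2}{3} - \frac{D \left(-1\right) + \frac{D}{X}}{3} = \frac{2}{3} - \frac{- D + \frac{D}{X}}{3} = \frac{2}{3} + \left(\frac{D}{3} - \frac{D}{3 X}\right) = \frac{2}{3} + \frac{D}{3} - \frac{D}{3 X}$)
$\frac{-1509 - 2799}{-205 + Y{\left(52,-1 \right)}} = \frac{-1509 - 2799}{-205 + \frac{\left(-1\right) \left(-1\right) + 52 \left(2 - 1\right)}{3 \cdot 52}} = - \frac{4308}{-205 + \frac{1}{3} \cdot \frac{1}{52} \left(1 + 52 \cdot 1\right)} = - \frac{4308}{-205 + \frac{1}{3} \cdot \frac{1}{52} \left(1 + 52\right)} = - \frac{4308}{-205 + \frac{1}{3} \cdot \frac{1}{52} \cdot 53} = - \frac{4308}{-205 + \frac{53}{156}} = - \frac{4308}{- \frac{31927}{156}} = \left(-4308\right) \left(- \frac{156}{31927}\right) = \frac{672048}{31927}$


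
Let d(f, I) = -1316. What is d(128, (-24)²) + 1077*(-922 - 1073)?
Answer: -2149931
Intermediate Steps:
d(128, (-24)²) + 1077*(-922 - 1073) = -1316 + 1077*(-922 - 1073) = -1316 + 1077*(-1995) = -1316 - 2148615 = -2149931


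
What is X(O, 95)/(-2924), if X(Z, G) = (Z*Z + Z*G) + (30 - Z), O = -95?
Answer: -125/2924 ≈ -0.042750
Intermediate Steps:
X(Z, G) = 30 + Z² - Z + G*Z (X(Z, G) = (Z² + G*Z) + (30 - Z) = 30 + Z² - Z + G*Z)
X(O, 95)/(-2924) = (30 + (-95)² - 1*(-95) + 95*(-95))/(-2924) = (30 + 9025 + 95 - 9025)*(-1/2924) = 125*(-1/2924) = -125/2924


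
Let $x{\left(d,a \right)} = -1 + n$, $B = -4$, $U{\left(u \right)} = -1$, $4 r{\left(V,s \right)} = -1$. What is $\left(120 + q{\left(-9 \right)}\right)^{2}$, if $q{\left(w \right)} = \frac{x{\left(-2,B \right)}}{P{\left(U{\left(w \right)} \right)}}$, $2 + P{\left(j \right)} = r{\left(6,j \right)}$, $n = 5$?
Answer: $\frac{1132096}{81} \approx 13977.0$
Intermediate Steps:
$r{\left(V,s \right)} = - \frac{1}{4}$ ($r{\left(V,s \right)} = \frac{1}{4} \left(-1\right) = - \frac{1}{4}$)
$P{\left(j \right)} = - \frac{9}{4}$ ($P{\left(j \right)} = -2 - \frac{1}{4} = - \frac{9}{4}$)
$x{\left(d,a \right)} = 4$ ($x{\left(d,a \right)} = -1 + 5 = 4$)
$q{\left(w \right)} = - \frac{16}{9}$ ($q{\left(w \right)} = \frac{4}{- \frac{9}{4}} = 4 \left(- \frac{4}{9}\right) = - \frac{16}{9}$)
$\left(120 + q{\left(-9 \right)}\right)^{2} = \left(120 - \frac{16}{9}\right)^{2} = \left(\frac{1064}{9}\right)^{2} = \frac{1132096}{81}$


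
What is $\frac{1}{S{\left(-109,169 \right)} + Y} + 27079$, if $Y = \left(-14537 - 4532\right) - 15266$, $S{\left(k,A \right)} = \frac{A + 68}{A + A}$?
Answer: $\frac{314251605109}{11604993} \approx 27079.0$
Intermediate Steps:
$S{\left(k,A \right)} = \frac{68 + A}{2 A}$
$Y = -34335$ ($Y = -19069 - 15266 = -34335$)
$\frac{1}{S{\left(-109,169 \right)} + Y} + 27079 = \frac{1}{\frac{68 + 169}{2 \cdot 169} - 34335} + 27079 = \frac{1}{\frac{1}{2} \cdot \frac{1}{169} \cdot 237 - 34335} + 27079 = \frac{1}{\frac{237}{338} - 34335} + 27079 = \frac{1}{- \frac{11604993}{338}} + 27079 = - \frac{338}{11604993} + 27079 = \frac{314251605109}{11604993}$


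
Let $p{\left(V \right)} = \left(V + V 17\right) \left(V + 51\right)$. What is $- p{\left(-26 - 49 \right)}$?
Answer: $-32400$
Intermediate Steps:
$p{\left(V \right)} = 18 V \left(51 + V\right)$ ($p{\left(V \right)} = \left(V + 17 V\right) \left(51 + V\right) = 18 V \left(51 + V\right)$)
$- p{\left(-26 - 49 \right)} = - 18 \left(-26 - 49\right) \left(51 - 75\right) = - 18 \left(-75\right) \left(51 - 75\right) = - 18 \left(-75\right) \left(-24\right) = \left(-1\right) 32400 = -32400$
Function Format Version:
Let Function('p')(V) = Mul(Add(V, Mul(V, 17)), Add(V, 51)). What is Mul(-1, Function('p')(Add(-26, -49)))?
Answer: -32400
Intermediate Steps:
Function('p')(V) = Mul(18, V, Add(51, V)) (Function('p')(V) = Mul(Add(V, Mul(17, V)), Add(51, V)) = Mul(Mul(18, V), Add(51, V)) = Mul(18, V, Add(51, V)))
Mul(-1, Function('p')(Add(-26, -49))) = Mul(-1, Mul(18, Add(-26, -49), Add(51, Add(-26, -49)))) = Mul(-1, Mul(18, -75, Add(51, -75))) = Mul(-1, Mul(18, -75, -24)) = Mul(-1, 32400) = -32400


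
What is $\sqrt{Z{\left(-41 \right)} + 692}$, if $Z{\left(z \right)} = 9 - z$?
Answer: $\sqrt{742} \approx 27.24$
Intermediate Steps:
$\sqrt{Z{\left(-41 \right)} + 692} = \sqrt{\left(9 - -41\right) + 692} = \sqrt{\left(9 + 41\right) + 692} = \sqrt{50 + 692} = \sqrt{742}$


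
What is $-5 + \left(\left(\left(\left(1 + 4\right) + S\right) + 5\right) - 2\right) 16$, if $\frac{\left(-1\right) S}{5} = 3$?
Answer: $-117$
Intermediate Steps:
$S = -15$ ($S = \left(-5\right) 3 = -15$)
$-5 + \left(\left(\left(\left(1 + 4\right) + S\right) + 5\right) - 2\right) 16 = -5 + \left(\left(\left(\left(1 + 4\right) - 15\right) + 5\right) - 2\right) 16 = -5 + \left(\left(\left(5 - 15\right) + 5\right) - 2\right) 16 = -5 + \left(\left(-10 + 5\right) - 2\right) 16 = -5 + \left(-5 - 2\right) 16 = -5 - 112 = -117$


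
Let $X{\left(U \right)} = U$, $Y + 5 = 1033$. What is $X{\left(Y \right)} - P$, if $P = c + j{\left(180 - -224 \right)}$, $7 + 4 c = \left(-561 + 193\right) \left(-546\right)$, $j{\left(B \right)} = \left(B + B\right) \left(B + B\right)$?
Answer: $- \frac{2808265}{4} \approx -7.0207 \cdot 10^{5}$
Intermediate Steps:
$j{\left(B \right)} = 4 B^{2}$ ($j{\left(B \right)} = 2 B 2 B = 4 B^{2}$)
$c = \frac{200921}{4}$ ($c = - \frac{7}{4} + \frac{\left(-561 + 193\right) \left(-546\right)}{4} = - \frac{7}{4} + \frac{\left(-368\right) \left(-546\right)}{4} = - \frac{7}{4} + \frac{1}{4} \cdot 200928 = - \frac{7}{4} + 50232 = \frac{200921}{4} \approx 50230.0$)
$Y = 1028$ ($Y = -5 + 1033 = 1028$)
$P = \frac{2812377}{4}$ ($P = \frac{200921}{4} + 4 \left(180 - -224\right)^{2} = \frac{200921}{4} + 4 \left(180 + 224\right)^{2} = \frac{200921}{4} + 4 \cdot 404^{2} = \frac{200921}{4} + 4 \cdot 163216 = \frac{200921}{4} + 652864 = \frac{2812377}{4} \approx 7.0309 \cdot 10^{5}$)
$X{\left(Y \right)} - P = 1028 - \frac{2812377}{4} = - \frac{2808265}{4}$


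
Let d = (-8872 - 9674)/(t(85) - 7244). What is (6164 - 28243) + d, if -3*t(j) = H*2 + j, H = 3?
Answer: -481774379/21823 ≈ -22076.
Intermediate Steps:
t(j) = -2 - j/3 (t(j) = -(3*2 + j)/3 = -(6 + j)/3 = -2 - j/3)
d = 55638/21823 (d = (-8872 - 9674)/((-2 - 1/3*85) - 7244) = -18546/((-2 - 85/3) - 7244) = -18546/(-91/3 - 7244) = -18546/(-21823/3) = -18546*(-3/21823) = 55638/21823 ≈ 2.5495)
(6164 - 28243) + d = (6164 - 28243) + 55638/21823 = -22079 + 55638/21823 = -481774379/21823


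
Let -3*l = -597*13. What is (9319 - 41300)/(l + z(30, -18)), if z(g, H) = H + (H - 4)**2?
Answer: -31981/3053 ≈ -10.475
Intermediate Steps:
z(g, H) = H + (-4 + H)**2
l = 2587 (l = -(-199)*13 = -1/3*(-7761) = 2587)
(9319 - 41300)/(l + z(30, -18)) = (9319 - 41300)/(2587 + (-18 + (-4 - 18)**2)) = -31981/(2587 + (-18 + (-22)**2)) = -31981/(2587 + (-18 + 484)) = -31981/(2587 + 466) = -31981/3053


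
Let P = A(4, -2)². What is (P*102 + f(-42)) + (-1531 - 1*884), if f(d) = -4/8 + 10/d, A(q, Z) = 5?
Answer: 5639/42 ≈ 134.26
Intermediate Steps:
f(d) = -½ + 10/d (f(d) = -4*⅛ + 10/d = -½ + 10/d)
P = 25 (P = 5² = 25)
(P*102 + f(-42)) + (-1531 - 1*884) = (25*102 + (½)*(20 - 1*(-42))/(-42)) + (-1531 - 1*884) = (2550 + (½)*(-1/42)*(20 + 42)) + (-1531 - 884) = (2550 + (½)*(-1/42)*62) - 2415 = (2550 - 31/42) - 2415 = 107069/42 - 2415 = 5639/42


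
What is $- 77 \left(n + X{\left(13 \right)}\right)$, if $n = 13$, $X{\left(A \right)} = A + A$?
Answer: $-3003$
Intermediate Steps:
$X{\left(A \right)} = 2 A$
$- 77 \left(n + X{\left(13 \right)}\right) = - 77 \left(13 + 2 \cdot 13\right) = - 77 \left(13 + 26\right) = \left(-77\right) 39 = -3003$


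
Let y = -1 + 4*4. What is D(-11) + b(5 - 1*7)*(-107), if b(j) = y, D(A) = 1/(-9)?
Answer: -14446/9 ≈ -1605.1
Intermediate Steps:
D(A) = -1/9
y = 15 (y = -1 + 16 = 15)
b(j) = 15
D(-11) + b(5 - 1*7)*(-107) = -1/9 + 15*(-107) = -1/9 - 1605 = -14446/9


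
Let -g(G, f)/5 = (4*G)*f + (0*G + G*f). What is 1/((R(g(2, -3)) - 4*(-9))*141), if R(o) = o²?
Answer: 1/3177576 ≈ 3.1471e-7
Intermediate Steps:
g(G, f) = -25*G*f (g(G, f) = -5*((4*G)*f + (0*G + G*f)) = -5*(4*G*f + (0 + G*f)) = -5*(4*G*f + G*f) = -25*G*f)
1/((R(g(2, -3)) - 4*(-9))*141) = 1/(((-25*2*(-3))² - 4*(-9))*141) = 1/((150² + 36)*141) = 1/((22500 + 36)*141) = 1/(22536*141) = 1/3177576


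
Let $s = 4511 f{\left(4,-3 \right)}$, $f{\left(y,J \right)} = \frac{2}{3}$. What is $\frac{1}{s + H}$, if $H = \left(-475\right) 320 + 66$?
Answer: $- \frac{3}{446780} \approx -6.7147 \cdot 10^{-6}$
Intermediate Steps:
$f{\left(y,J \right)} = \frac{2}{3}$ ($f{\left(y,J \right)} = 2 \cdot \frac{1}{3} = \frac{2}{3}$)
$H = -151934$ ($H = -152000 + 66 = -151934$)
$s = \frac{9022}{3}$ ($s = 4511 \cdot \frac{2}{3} = \frac{9022}{3} \approx 3007.3$)
$\frac{1}{s + H} = \frac{1}{\frac{9022}{3} - 151934} = \frac{1}{- \frac{446780}{3}} = - \frac{3}{446780}$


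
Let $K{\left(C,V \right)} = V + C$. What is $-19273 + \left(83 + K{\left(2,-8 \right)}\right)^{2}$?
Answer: $-13344$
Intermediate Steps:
$K{\left(C,V \right)} = C + V$
$-19273 + \left(83 + K{\left(2,-8 \right)}\right)^{2} = -19273 + \left(83 + \left(2 - 8\right)\right)^{2} = -19273 + \left(83 - 6\right)^{2} = -19273 + 77^{2} = -19273 + 5929 = -13344$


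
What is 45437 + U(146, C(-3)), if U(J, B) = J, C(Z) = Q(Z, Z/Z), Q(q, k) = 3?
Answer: 45583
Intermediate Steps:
C(Z) = 3
45437 + U(146, C(-3)) = 45437 + 146 = 45583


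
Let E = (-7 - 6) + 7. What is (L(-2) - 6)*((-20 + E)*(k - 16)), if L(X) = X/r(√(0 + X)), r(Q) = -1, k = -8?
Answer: -2496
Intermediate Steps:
E = -6 (E = -13 + 7 = -6)
L(X) = -X (L(X) = X/(-1) = X*(-1) = -X)
(L(-2) - 6)*((-20 + E)*(k - 16)) = (-1*(-2) - 6)*((-20 - 6)*(-8 - 16)) = (2 - 6)*(-26*(-24)) = -4*624 = -2496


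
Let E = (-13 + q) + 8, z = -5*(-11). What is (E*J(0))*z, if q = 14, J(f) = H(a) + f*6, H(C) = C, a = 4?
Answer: 1980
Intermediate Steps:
z = 55
J(f) = 4 + 6*f (J(f) = 4 + f*6 = 4 + 6*f)
E = 9 (E = (-13 + 14) + 8 = 1 + 8 = 9)
(E*J(0))*z = (9*(4 + 6*0))*55 = (9*(4 + 0))*55 = (9*4)*55 = 36*55 = 1980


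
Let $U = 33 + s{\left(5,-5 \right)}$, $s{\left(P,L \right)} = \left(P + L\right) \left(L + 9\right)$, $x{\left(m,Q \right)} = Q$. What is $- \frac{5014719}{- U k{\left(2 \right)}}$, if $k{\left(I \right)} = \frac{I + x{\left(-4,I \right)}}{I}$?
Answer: $\frac{1671573}{22} \approx 75981.0$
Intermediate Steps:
$s{\left(P,L \right)} = \left(9 + L\right) \left(L + P\right)$ ($s{\left(P,L \right)} = \left(L + P\right) \left(9 + L\right) = \left(9 + L\right) \left(L + P\right)$)
$k{\left(I \right)} = 2$ ($k{\left(I \right)} = \frac{I + I}{I} = \frac{2 I}{I} = 2$)
$U = 33$ ($U = 33 + \left(\left(-5\right)^{2} + 9 \left(-5\right) + 9 \cdot 5 - 25\right) = 33 + \left(25 - 45 + 45 - 25\right) = 33 + 0 = 33$)
$- \frac{5014719}{- U k{\left(2 \right)}} = - \frac{5014719}{\left(-1\right) 33 \cdot 2} = - \frac{5014719}{\left(-33\right) 2} = - \frac{5014719}{-66} = \left(-5014719\right) \left(- \frac{1}{66}\right) = \frac{1671573}{22}$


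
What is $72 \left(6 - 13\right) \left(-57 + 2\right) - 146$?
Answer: $27574$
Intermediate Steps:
$72 \left(6 - 13\right) \left(-57 + 2\right) - 146 = 72 \left(\left(-7\right) \left(-55\right)\right) - 146 = 72 \cdot 385 - 146 = 27720 - 146 = 27574$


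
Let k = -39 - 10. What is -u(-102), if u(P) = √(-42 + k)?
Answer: -I*√91 ≈ -9.5394*I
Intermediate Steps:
k = -49
u(P) = I*√91 (u(P) = √(-42 - 49) = √(-91) = I*√91)
-u(-102) = -I*√91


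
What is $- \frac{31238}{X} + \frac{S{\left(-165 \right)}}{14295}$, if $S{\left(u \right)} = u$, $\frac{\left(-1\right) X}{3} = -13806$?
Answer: $- \frac{15112706}{19735677} \approx -0.76576$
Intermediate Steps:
$X = 41418$ ($X = \left(-3\right) \left(-13806\right) = 41418$)
$- \frac{31238}{X} + \frac{S{\left(-165 \right)}}{14295} = - \frac{31238}{41418} - \frac{165}{14295} = \left(-31238\right) \frac{1}{41418} - \frac{11}{953} = - \frac{15619}{20709} - \frac{11}{953} = - \frac{15112706}{19735677}$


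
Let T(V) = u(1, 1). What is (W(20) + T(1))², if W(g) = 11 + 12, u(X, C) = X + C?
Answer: 625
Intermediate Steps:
u(X, C) = C + X
T(V) = 2 (T(V) = 1 + 1 = 2)
W(g) = 23
(W(20) + T(1))² = (23 + 2)² = 25² = 625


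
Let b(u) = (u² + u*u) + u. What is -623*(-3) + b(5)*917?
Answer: 52304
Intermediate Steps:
b(u) = u + 2*u² (b(u) = (u² + u²) + u = 2*u² + u = u + 2*u²)
-623*(-3) + b(5)*917 = -623*(-3) + (5*(1 + 2*5))*917 = 1869 + (5*(1 + 10))*917 = 1869 + (5*11)*917 = 1869 + 55*917 = 1869 + 50435 = 52304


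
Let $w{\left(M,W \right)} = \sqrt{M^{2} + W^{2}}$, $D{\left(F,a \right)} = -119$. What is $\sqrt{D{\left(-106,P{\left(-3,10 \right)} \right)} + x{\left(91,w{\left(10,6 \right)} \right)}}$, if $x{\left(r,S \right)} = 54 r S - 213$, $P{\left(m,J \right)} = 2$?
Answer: $2 \sqrt{-83 + 2457 \sqrt{34}} \approx 238.69$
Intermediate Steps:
$x{\left(r,S \right)} = -213 + 54 S r$ ($x{\left(r,S \right)} = 54 S r - 213 = -213 + 54 S r$)
$\sqrt{D{\left(-106,P{\left(-3,10 \right)} \right)} + x{\left(91,w{\left(10,6 \right)} \right)}} = \sqrt{-119 - \left(213 - 54 \sqrt{10^{2} + 6^{2}} \cdot 91\right)} = \sqrt{-119 - \left(213 - 54 \sqrt{100 + 36} \cdot 91\right)} = \sqrt{-119 - \left(213 - 54 \sqrt{136} \cdot 91\right)} = \sqrt{-119 - \left(213 - 54 \cdot 2 \sqrt{34} \cdot 91\right)} = \sqrt{-119 - \left(213 - 9828 \sqrt{34}\right)} = \sqrt{-332 + 9828 \sqrt{34}}$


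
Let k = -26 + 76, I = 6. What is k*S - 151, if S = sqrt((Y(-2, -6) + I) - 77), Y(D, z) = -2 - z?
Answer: -151 + 50*I*sqrt(67) ≈ -151.0 + 409.27*I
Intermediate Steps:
k = 50
S = I*sqrt(67) (S = sqrt(((-2 - 1*(-6)) + 6) - 77) = sqrt(((-2 + 6) + 6) - 77) = sqrt((4 + 6) - 77) = sqrt(10 - 77) = sqrt(-67) = I*sqrt(67) ≈ 8.1853*I)
k*S - 151 = 50*(I*sqrt(67)) - 151 = 50*I*sqrt(67) - 151 = -151 + 50*I*sqrt(67)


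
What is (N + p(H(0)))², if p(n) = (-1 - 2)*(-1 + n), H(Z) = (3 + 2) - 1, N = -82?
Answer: 8281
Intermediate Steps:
H(Z) = 4 (H(Z) = 5 - 1 = 4)
p(n) = 3 - 3*n (p(n) = -3*(-1 + n) = 3 - 3*n)
(N + p(H(0)))² = (-82 + (3 - 3*4))² = (-82 + (3 - 12))² = (-82 - 9)² = (-91)² = 8281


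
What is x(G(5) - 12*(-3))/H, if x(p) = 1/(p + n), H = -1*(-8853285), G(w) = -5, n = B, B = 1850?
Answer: 1/16653029085 ≈ 6.0049e-11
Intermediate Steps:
n = 1850
H = 8853285
x(p) = 1/(1850 + p) (x(p) = 1/(p + 1850) = 1/(1850 + p))
x(G(5) - 12*(-3))/H = 1/((1850 + (-5 - 12*(-3)))*8853285) = (1/8853285)/(1850 + (-5 + 36)) = (1/8853285)/(1850 + 31) = (1/8853285)/1881 = (1/1881)*(1/8853285) = 1/16653029085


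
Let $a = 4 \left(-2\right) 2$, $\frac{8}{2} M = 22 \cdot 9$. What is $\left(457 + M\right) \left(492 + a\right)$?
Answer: $241094$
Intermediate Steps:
$M = \frac{99}{2}$ ($M = \frac{22 \cdot 9}{4} = \frac{1}{4} \cdot 198 = \frac{99}{2} \approx 49.5$)
$a = -16$ ($a = \left(-8\right) 2 = -16$)
$\left(457 + M\right) \left(492 + a\right) = \left(457 + \frac{99}{2}\right) \left(492 - 16\right) = \frac{1013}{2} \cdot 476 = 241094$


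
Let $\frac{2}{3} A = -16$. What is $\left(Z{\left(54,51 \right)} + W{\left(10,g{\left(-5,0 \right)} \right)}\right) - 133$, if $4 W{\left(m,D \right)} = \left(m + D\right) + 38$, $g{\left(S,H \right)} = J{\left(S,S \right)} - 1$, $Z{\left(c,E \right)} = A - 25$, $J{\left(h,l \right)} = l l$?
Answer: $-164$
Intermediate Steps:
$A = -24$ ($A = \frac{3}{2} \left(-16\right) = -24$)
$J{\left(h,l \right)} = l^{2}$
$Z{\left(c,E \right)} = -49$ ($Z{\left(c,E \right)} = -24 - 25 = -49$)
$g{\left(S,H \right)} = -1 + S^{2}$ ($g{\left(S,H \right)} = S^{2} - 1 = -1 + S^{2}$)
$W{\left(m,D \right)} = \frac{19}{2} + \frac{D}{4} + \frac{m}{4}$ ($W{\left(m,D \right)} = \frac{\left(m + D\right) + 38}{4} = \frac{\left(D + m\right) + 38}{4} = \frac{38 + D + m}{4} = \frac{19}{2} + \frac{D}{4} + \frac{m}{4}$)
$\left(Z{\left(54,51 \right)} + W{\left(10,g{\left(-5,0 \right)} \right)}\right) - 133 = \left(-49 + \left(\frac{19}{2} + \frac{-1 + \left(-5\right)^{2}}{4} + \frac{1}{4} \cdot 10\right)\right) - 133 = \left(-49 + \left(\frac{19}{2} + \frac{-1 + 25}{4} + \frac{5}{2}\right)\right) - 133 = \left(-49 + \left(\frac{19}{2} + \frac{1}{4} \cdot 24 + \frac{5}{2}\right)\right) - 133 = \left(-49 + \left(\frac{19}{2} + 6 + \frac{5}{2}\right)\right) - 133 = \left(-49 + 18\right) - 133 = -31 - 133 = -164$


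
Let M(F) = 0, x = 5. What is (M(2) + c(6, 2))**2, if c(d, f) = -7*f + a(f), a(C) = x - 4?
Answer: 169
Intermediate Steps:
a(C) = 1 (a(C) = 5 - 4 = 1)
c(d, f) = 1 - 7*f (c(d, f) = -7*f + 1 = 1 - 7*f)
(M(2) + c(6, 2))**2 = (0 + (1 - 7*2))**2 = (0 + (1 - 14))**2 = (0 - 13)**2 = (-13)**2 = 169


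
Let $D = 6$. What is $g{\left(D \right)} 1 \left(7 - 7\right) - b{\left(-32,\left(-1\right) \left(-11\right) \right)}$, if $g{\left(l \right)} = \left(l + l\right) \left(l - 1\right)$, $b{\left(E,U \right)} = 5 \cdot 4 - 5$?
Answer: $-15$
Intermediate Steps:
$b{\left(E,U \right)} = 15$ ($b{\left(E,U \right)} = 20 - 5 = 15$)
$g{\left(l \right)} = 2 l \left(-1 + l\right)$
$g{\left(D \right)} 1 \left(7 - 7\right) - b{\left(-32,\left(-1\right) \left(-11\right) \right)} = 2 \cdot 6 \left(-1 + 6\right) 1 \left(7 - 7\right) - 15 = 2 \cdot 6 \cdot 5 \cdot 1 \cdot 0 - 15 = 60 \cdot 1 \cdot 0 - 15 = 60 \cdot 0 - 15 = 0 - 15 = -15$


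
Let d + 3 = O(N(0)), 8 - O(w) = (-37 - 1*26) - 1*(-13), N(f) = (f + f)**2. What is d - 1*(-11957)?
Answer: 12012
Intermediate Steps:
N(f) = 4*f**2 (N(f) = (2*f)**2 = 4*f**2)
O(w) = 58 (O(w) = 8 - ((-37 - 1*26) - 1*(-13)) = 8 - ((-37 - 26) + 13) = 8 - (-63 + 13) = 8 - 1*(-50) = 8 + 50 = 58)
d = 55 (d = -3 + 58 = 55)
d - 1*(-11957) = 55 - 1*(-11957) = 55 + 11957 = 12012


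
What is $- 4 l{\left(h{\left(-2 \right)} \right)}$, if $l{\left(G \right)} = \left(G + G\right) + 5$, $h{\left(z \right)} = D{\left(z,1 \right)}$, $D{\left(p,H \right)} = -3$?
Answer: $4$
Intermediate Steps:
$h{\left(z \right)} = -3$
$l{\left(G \right)} = 5 + 2 G$ ($l{\left(G \right)} = 2 G + 5 = 5 + 2 G$)
$- 4 l{\left(h{\left(-2 \right)} \right)} = - 4 \left(5 + 2 \left(-3\right)\right) = - 4 \left(5 - 6\right) = - 4 \left(-1\right) = \left(-1\right) \left(-4\right) = 4$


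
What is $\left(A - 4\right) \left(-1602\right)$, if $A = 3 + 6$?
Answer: $-8010$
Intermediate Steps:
$A = 9$
$\left(A - 4\right) \left(-1602\right) = \left(9 - 4\right) \left(-1602\right) = 5 \left(-1602\right) = -8010$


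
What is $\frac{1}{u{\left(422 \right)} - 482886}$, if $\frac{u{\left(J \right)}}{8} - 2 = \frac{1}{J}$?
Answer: $- \frac{211}{101885566} \approx -2.071 \cdot 10^{-6}$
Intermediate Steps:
$u{\left(J \right)} = 16 + \frac{8}{J}$
$\frac{1}{u{\left(422 \right)} - 482886} = \frac{1}{\left(16 + \frac{8}{422}\right) - 482886} = \frac{1}{\left(16 + 8 \cdot \frac{1}{422}\right) - 482886} = \frac{1}{\left(16 + \frac{4}{211}\right) - 482886} = \frac{1}{\frac{3380}{211} - 482886} = \frac{1}{- \frac{101885566}{211}} = - \frac{211}{101885566}$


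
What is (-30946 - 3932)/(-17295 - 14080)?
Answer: 34878/31375 ≈ 1.1116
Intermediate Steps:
(-30946 - 3932)/(-17295 - 14080) = -34878/(-31375) = -34878*(-1/31375) = 34878/31375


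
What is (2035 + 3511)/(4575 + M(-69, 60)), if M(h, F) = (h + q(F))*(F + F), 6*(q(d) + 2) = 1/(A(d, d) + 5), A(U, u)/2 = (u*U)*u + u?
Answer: -479313050/340946621 ≈ -1.4058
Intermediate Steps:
A(U, u) = 2*u + 2*U*u² (A(U, u) = 2*((u*U)*u + u) = 2*((U*u)*u + u) = 2*(U*u² + u) = 2*(u + U*u²) = 2*u + 2*U*u²)
q(d) = -2 + 1/(6*(5 + 2*d*(1 + d²))) (q(d) = -2 + 1/(6*(2*d*(1 + d*d) + 5)) = -2 + 1/(6*(2*d*(1 + d²) + 5)) = -2 + 1/(6*(5 + 2*d*(1 + d²))))
M(h, F) = 2*F*(h + (-59 - 24*F*(1 + F²))/(6*(5 + 2*F*(1 + F²)))) (M(h, F) = (h + (-59 - 24*F*(1 + F²))/(6*(5 + 2*F*(1 + F²))))*(F + F) = (h + (-59 - 24*F*(1 + F²))/(6*(5 + 2*F*(1 + F²))))*(2*F) = 2*F*(h + (-59 - 24*F*(1 + F²))/(6*(5 + 2*F*(1 + F²)))))
(2035 + 3511)/(4575 + M(-69, 60)) = (2035 + 3511)/(4575 + (⅓)*60*(-59 - 24*60*(1 + 60²) + 6*(-69)*(5 + 2*60*(1 + 60²)))/(5 + 2*60*(1 + 60²))) = 5546/(4575 + (⅓)*60*(-59 - 24*60*(1 + 3600) + 6*(-69)*(5 + 2*60*(1 + 3600)))/(5 + 2*60*(1 + 3600))) = 5546/(4575 + (⅓)*60*(-59 - 24*60*3601 + 6*(-69)*(5 + 2*60*3601))/(5 + 2*60*3601)) = 5546/(4575 + (⅓)*60*(-59 - 5185440 + 6*(-69)*(5 + 432120))/(5 + 432120)) = 5546/(4575 + (⅓)*60*(-59 - 5185440 + 6*(-69)*432125)/432125) = 5546/(4575 + (⅓)*60*(1/432125)*(-59 - 5185440 - 178899750)) = 5546/(4575 + (⅓)*60*(1/432125)*(-184085249)) = 5546/(4575 - 736340996/86425) = 5546/(-340946621/86425) = 5546*(-86425/340946621) = -479313050/340946621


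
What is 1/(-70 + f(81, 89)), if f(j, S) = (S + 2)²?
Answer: 1/8211 ≈ 0.00012179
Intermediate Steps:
f(j, S) = (2 + S)²
1/(-70 + f(81, 89)) = 1/(-70 + (2 + 89)²) = 1/(-70 + 91²) = 1/(-70 + 8281) = 1/8211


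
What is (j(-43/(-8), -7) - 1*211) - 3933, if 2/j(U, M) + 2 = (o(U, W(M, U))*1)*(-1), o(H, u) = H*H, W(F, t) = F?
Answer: -8192816/1977 ≈ -4144.1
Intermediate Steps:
o(H, u) = H²
j(U, M) = 2/(-2 - U²) (j(U, M) = 2/(-2 + (U²*1)*(-1)) = 2/(-2 + U²*(-1)) = 2/(-2 - U²))
(j(-43/(-8), -7) - 1*211) - 3933 = (-2/(2 + (-43/(-8))²) - 1*211) - 3933 = (-2/(2 + (-43*(-⅛))²) - 211) - 3933 = (-2/(2 + (43/8)²) - 211) - 3933 = (-2/(2 + 1849/64) - 211) - 3933 = (-2/1977/64 - 211) - 3933 = (-2*64/1977 - 211) - 3933 = (-128/1977 - 211) - 3933 = -417275/1977 - 3933 = -8192816/1977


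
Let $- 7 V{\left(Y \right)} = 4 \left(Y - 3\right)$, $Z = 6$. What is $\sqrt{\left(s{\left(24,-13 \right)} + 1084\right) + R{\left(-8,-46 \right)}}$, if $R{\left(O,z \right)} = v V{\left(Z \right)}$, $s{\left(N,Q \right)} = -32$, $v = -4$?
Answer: $\frac{2 \sqrt{12971}}{7} \approx 32.54$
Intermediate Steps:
$V{\left(Y \right)} = \frac{12}{7} - \frac{4 Y}{7}$ ($V{\left(Y \right)} = - \frac{4 \left(Y - 3\right)}{7} = - \frac{4 \left(-3 + Y\right)}{7} = - \frac{-12 + 4 Y}{7} = \frac{12}{7} - \frac{4 Y}{7}$)
$R{\left(O,z \right)} = \frac{48}{7}$ ($R{\left(O,z \right)} = - 4 \left(\frac{12}{7} - \frac{24}{7}\right) = \left(-4\right) \left(- \frac{12}{7}\right) = \frac{48}{7}$)
$\sqrt{\left(s{\left(24,-13 \right)} + 1084\right) + R{\left(-8,-46 \right)}} = \sqrt{\left(-32 + 1084\right) + \frac{48}{7}} = \sqrt{1052 + \frac{48}{7}} = \sqrt{\frac{7412}{7}} = \frac{2 \sqrt{12971}}{7}$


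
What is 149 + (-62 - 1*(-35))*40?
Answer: -931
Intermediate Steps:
149 + (-62 - 1*(-35))*40 = 149 + (-62 + 35)*40 = 149 - 27*40 = 149 - 1080 = -931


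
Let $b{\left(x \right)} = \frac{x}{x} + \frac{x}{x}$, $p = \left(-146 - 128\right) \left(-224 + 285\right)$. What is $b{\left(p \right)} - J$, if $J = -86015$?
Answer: $86017$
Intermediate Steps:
$p = -16714$ ($p = \left(-274\right) 61 = -16714$)
$b{\left(x \right)} = 2$ ($b{\left(x \right)} = 1 + 1 = 2$)
$b{\left(p \right)} - J = 2 - -86015 = 2 + 86015 = 86017$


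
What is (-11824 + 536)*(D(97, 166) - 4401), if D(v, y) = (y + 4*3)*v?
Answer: -145220120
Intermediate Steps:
D(v, y) = v*(12 + y) (D(v, y) = (y + 12)*v = (12 + y)*v = v*(12 + y))
(-11824 + 536)*(D(97, 166) - 4401) = (-11824 + 536)*(97*(12 + 166) - 4401) = -11288*(97*178 - 4401) = -11288*(17266 - 4401) = -11288*12865 = -145220120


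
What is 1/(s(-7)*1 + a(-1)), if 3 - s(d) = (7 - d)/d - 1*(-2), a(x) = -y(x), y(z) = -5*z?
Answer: -½ ≈ -0.50000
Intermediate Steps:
a(x) = 5*x (a(x) = -(-5)*x = 5*x)
s(d) = 1 - (7 - d)/d (s(d) = 3 - ((7 - d)/d - 1*(-2)) = 3 - ((7 - d)/d + 2) = 3 - (2 + (7 - d)/d) = 3 + (-2 - (7 - d)/d) = 1 - (7 - d)/d)
1/(s(-7)*1 + a(-1)) = 1/((2 - 7/(-7))*1 + 5*(-1)) = 1/((2 - 7*(-⅐))*1 - 5) = 1/((2 + 1)*1 - 5) = 1/(3*1 - 5) = 1/(3 - 5) = 1/(-2) = -½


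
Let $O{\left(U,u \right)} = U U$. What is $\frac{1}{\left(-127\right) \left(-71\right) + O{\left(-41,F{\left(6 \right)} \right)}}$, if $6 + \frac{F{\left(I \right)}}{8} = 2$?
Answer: $\frac{1}{10698} \approx 9.3475 \cdot 10^{-5}$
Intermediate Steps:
$F{\left(I \right)} = -32$ ($F{\left(I \right)} = -48 + 8 \cdot 2 = -48 + 16 = -32$)
$O{\left(U,u \right)} = U^{2}$
$\frac{1}{\left(-127\right) \left(-71\right) + O{\left(-41,F{\left(6 \right)} \right)}} = \frac{1}{\left(-127\right) \left(-71\right) + \left(-41\right)^{2}} = \frac{1}{9017 + 1681} = \frac{1}{10698}$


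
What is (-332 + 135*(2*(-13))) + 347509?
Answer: 343667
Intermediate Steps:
(-332 + 135*(2*(-13))) + 347509 = (-332 + 135*(-26)) + 347509 = (-332 - 3510) + 347509 = -3842 + 347509 = 343667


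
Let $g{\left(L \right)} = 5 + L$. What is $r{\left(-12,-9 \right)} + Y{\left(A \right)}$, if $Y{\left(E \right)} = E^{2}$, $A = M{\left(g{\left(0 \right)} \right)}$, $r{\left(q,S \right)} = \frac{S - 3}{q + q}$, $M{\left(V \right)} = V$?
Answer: $\frac{51}{2} \approx 25.5$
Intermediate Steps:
$r{\left(q,S \right)} = \frac{-3 + S}{2 q}$
$A = 5$ ($A = 5 + 0 = 5$)
$r{\left(-12,-9 \right)} + Y{\left(A \right)} = \frac{-3 - 9}{2 \left(-12\right)} + 5^{2} = \frac{1}{2} \left(- \frac{1}{12}\right) \left(-12\right) + 25 = \frac{1}{2} + 25 = \frac{51}{2}$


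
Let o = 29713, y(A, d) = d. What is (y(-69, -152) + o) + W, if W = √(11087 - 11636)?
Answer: 29561 + 3*I*√61 ≈ 29561.0 + 23.431*I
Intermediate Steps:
W = 3*I*√61 (W = √(-549) = 3*I*√61 ≈ 23.431*I)
(y(-69, -152) + o) + W = (-152 + 29713) + 3*I*√61 = 29561 + 3*I*√61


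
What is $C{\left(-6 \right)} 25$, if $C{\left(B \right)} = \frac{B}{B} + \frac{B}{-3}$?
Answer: $75$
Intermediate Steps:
$C{\left(B \right)} = 1 - \frac{B}{3}$ ($C{\left(B \right)} = 1 + B \left(- \frac{1}{3}\right) = 1 - \frac{B}{3}$)
$C{\left(-6 \right)} 25 = \left(1 - -2\right) 25 = \left(1 + 2\right) 25 = 3 \cdot 25 = 75$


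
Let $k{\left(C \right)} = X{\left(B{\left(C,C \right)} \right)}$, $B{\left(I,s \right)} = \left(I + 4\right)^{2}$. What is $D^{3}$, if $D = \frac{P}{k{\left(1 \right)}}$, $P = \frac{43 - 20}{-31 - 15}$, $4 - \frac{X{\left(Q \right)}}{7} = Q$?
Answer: $\frac{1}{25412184} \approx 3.9351 \cdot 10^{-8}$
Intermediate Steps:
$B{\left(I,s \right)} = \left(4 + I\right)^{2}$
$X{\left(Q \right)} = 28 - 7 Q$
$k{\left(C \right)} = 28 - 7 \left(4 + C\right)^{2}$
$P = - \frac{1}{2}$ ($P = \frac{23}{-46} = 23 \left(- \frac{1}{46}\right) = - \frac{1}{2} \approx -0.5$)
$D = \frac{1}{294}$ ($D = - \frac{1}{2 \left(28 - 7 \left(4 + 1\right)^{2}\right)} = - \frac{1}{2 \left(28 - 7 \cdot 5^{2}\right)} = - \frac{1}{2 \left(28 - 175\right)} = - \frac{1}{2 \left(-147\right)} = \left(- \frac{1}{2}\right) \left(- \frac{1}{147}\right) = \frac{1}{294} \approx 0.0034014$)
$D^{3} = \left(\frac{1}{294}\right)^{3} = \frac{1}{25412184}$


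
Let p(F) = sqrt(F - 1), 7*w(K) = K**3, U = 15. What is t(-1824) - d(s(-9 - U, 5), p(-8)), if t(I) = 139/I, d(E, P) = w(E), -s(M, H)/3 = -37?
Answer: -2494559917/12768 ≈ -1.9538e+5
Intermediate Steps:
w(K) = K**3/7
p(F) = sqrt(-1 + F)
s(M, H) = 111 (s(M, H) = -3*(-37) = 111)
d(E, P) = E**3/7
t(-1824) - d(s(-9 - U, 5), p(-8)) = 139/(-1824) - 111**3/7 = 139*(-1/1824) - 1367631/7 = -139/1824 - 1*1367631/7 = -139/1824 - 1367631/7 = -2494559917/12768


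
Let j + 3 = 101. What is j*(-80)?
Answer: -7840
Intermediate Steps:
j = 98 (j = -3 + 101 = 98)
j*(-80) = 98*(-80) = -7840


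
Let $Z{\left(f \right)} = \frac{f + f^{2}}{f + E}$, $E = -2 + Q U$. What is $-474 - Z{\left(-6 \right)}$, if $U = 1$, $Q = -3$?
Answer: $- \frac{5184}{11} \approx -471.27$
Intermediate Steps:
$E = -5$ ($E = -2 - 3 = -5$)
$Z{\left(f \right)} = \frac{f + f^{2}}{-5 + f}$ ($Z{\left(f \right)} = \frac{f + f^{2}}{f - 5} = \frac{f + f^{2}}{-5 + f}$)
$-474 - Z{\left(-6 \right)} = -474 - - \frac{6 \left(1 - 6\right)}{-5 - 6} = -474 - \left(-6\right) \frac{1}{-11} \left(-5\right) = -474 - \left(-6\right) \left(- \frac{1}{11}\right) \left(-5\right) = -474 - - \frac{30}{11} = -474 + \frac{30}{11} = - \frac{5184}{11}$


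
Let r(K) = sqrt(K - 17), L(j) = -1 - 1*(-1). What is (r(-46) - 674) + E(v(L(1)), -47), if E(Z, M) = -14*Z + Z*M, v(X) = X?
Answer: -674 + 3*I*sqrt(7) ≈ -674.0 + 7.9373*I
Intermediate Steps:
L(j) = 0 (L(j) = -1 + 1 = 0)
E(Z, M) = -14*Z + M*Z
r(K) = sqrt(-17 + K)
(r(-46) - 674) + E(v(L(1)), -47) = (sqrt(-17 - 46) - 674) + 0*(-14 - 47) = (sqrt(-63) - 674) + 0*(-61) = (3*I*sqrt(7) - 674) + 0 = (-674 + 3*I*sqrt(7)) + 0 = -674 + 3*I*sqrt(7)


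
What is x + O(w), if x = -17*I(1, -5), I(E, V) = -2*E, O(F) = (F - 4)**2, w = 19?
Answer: 259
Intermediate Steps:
O(F) = (-4 + F)**2
x = 34 (x = -(-34) = -17*(-2) = 34)
x + O(w) = 34 + (-4 + 19)**2 = 34 + 15**2 = 34 + 225 = 259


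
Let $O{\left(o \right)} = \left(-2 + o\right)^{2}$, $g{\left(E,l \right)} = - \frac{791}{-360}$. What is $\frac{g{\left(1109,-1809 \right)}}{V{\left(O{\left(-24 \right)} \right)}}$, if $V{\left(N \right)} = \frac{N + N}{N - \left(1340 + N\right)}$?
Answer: $- \frac{52997}{24336} \approx -2.1777$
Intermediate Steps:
$g{\left(E,l \right)} = \frac{791}{360}$ ($g{\left(E,l \right)} = \left(-791\right) \left(- \frac{1}{360}\right) = \frac{791}{360}$)
$V{\left(N \right)} = - \frac{N}{670}$ ($V{\left(N \right)} = \frac{2 N}{-1340} = 2 N \left(- \frac{1}{1340}\right) = - \frac{N}{670}$)
$\frac{g{\left(1109,-1809 \right)}}{V{\left(O{\left(-24 \right)} \right)}} = \frac{791}{360 \left(- \frac{\left(-2 - 24\right)^{2}}{670}\right)} = \frac{791}{360 \left(- \frac{\left(-26\right)^{2}}{670}\right)} = \frac{791}{360 \left(\left(- \frac{1}{670}\right) 676\right)} = \frac{791}{360 \left(- \frac{338}{335}\right)} = \frac{791}{360} \left(- \frac{335}{338}\right) = - \frac{52997}{24336}$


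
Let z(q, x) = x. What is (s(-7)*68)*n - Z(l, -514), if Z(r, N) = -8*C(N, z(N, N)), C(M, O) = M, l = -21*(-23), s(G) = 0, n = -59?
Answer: -4112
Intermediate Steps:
l = 483
Z(r, N) = -8*N
(s(-7)*68)*n - Z(l, -514) = (0*68)*(-59) - (-8)*(-514) = 0*(-59) - 1*4112 = 0 - 4112 = -4112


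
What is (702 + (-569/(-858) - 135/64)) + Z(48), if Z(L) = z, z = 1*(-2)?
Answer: 19179493/27456 ≈ 698.55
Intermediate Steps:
z = -2
Z(L) = -2
(702 + (-569/(-858) - 135/64)) + Z(48) = (702 + (-569/(-858) - 135/64)) - 2 = (702 + (-569*(-1/858) - 135*1/64)) - 2 = (702 + (569/858 - 135/64)) - 2 = (702 - 39707/27456) - 2 = 19234405/27456 - 2 = 19179493/27456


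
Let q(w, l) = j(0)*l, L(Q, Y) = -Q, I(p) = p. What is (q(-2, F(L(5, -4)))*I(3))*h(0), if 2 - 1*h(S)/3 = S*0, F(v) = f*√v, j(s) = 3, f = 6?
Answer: 324*I*√5 ≈ 724.49*I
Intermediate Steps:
F(v) = 6*√v
q(w, l) = 3*l
h(S) = 6 (h(S) = 6 - 3*S*0 = 6 - 3*0 = 6 + 0 = 6)
(q(-2, F(L(5, -4)))*I(3))*h(0) = ((3*(6*√(-1*5)))*3)*6 = ((3*(6*√(-5)))*3)*6 = ((3*(6*(I*√5)))*3)*6 = ((3*(6*I*√5))*3)*6 = ((18*I*√5)*3)*6 = (54*I*√5)*6 = 324*I*√5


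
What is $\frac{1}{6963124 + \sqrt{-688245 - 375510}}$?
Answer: $\frac{994732}{6926442414733} - \frac{3 i \sqrt{118195}}{48485096903131} \approx 1.4361 \cdot 10^{-7} - 2.1272 \cdot 10^{-11} i$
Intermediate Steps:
$\frac{1}{6963124 + \sqrt{-688245 - 375510}} = \frac{1}{6963124 + \sqrt{-1063755}} = \frac{1}{6963124 + 3 i \sqrt{118195}}$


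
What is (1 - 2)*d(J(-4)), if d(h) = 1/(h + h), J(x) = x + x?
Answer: 1/16 ≈ 0.062500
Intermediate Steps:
J(x) = 2*x
d(h) = 1/(2*h)
(1 - 2)*d(J(-4)) = (1 - 2)*(1/(2*((2*(-4))))) = -1/(2*(-8)) = -(-1)/(2*8) = -1*(-1/16) = 1/16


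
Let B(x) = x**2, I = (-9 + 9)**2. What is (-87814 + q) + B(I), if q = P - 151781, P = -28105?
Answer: -267700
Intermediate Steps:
I = 0 (I = 0**2 = 0)
q = -179886 (q = -28105 - 151781 = -179886)
(-87814 + q) + B(I) = (-87814 - 179886) + 0**2 = -267700 + 0 = -267700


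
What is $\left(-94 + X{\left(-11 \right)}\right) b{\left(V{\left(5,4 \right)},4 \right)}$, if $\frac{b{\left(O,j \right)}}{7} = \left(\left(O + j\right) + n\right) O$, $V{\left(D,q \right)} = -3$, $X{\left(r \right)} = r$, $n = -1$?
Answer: $0$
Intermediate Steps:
$b{\left(O,j \right)} = 7 O \left(-1 + O + j\right)$ ($b{\left(O,j \right)} = 7 \left(\left(O + j\right) - 1\right) O = 7 \left(-1 + O + j\right) O = 7 O \left(-1 + O + j\right)$)
$\left(-94 + X{\left(-11 \right)}\right) b{\left(V{\left(5,4 \right)},4 \right)} = \left(-94 - 11\right) 7 \left(-3\right) \left(-1 - 3 + 4\right) = - 105 \cdot 7 \left(-3\right) 0 = \left(-105\right) 0 = 0$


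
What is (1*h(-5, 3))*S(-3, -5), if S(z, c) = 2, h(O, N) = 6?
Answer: 12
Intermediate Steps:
(1*h(-5, 3))*S(-3, -5) = (1*6)*2 = 6*2 = 12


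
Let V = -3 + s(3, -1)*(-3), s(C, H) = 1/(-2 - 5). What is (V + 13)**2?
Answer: 5329/49 ≈ 108.76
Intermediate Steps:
s(C, H) = -1/7 (s(C, H) = 1/(-7) = -1/7)
V = -18/7 (V = -3 - 1/7*(-3) = -3 + 3/7 = -18/7 ≈ -2.5714)
(V + 13)**2 = (-18/7 + 13)**2 = (73/7)**2 = 5329/49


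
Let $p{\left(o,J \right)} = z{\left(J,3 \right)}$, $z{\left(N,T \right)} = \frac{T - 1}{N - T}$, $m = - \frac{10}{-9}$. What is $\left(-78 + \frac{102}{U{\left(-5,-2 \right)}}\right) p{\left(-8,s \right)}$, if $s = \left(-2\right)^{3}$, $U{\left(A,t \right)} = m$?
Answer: $- \frac{138}{55} \approx -2.5091$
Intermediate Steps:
$m = \frac{10}{9}$ ($m = \left(-10\right) \left(- \frac{1}{9}\right) = \frac{10}{9} \approx 1.1111$)
$U{\left(A,t \right)} = \frac{10}{9}$
$s = -8$
$z{\left(N,T \right)} = \frac{-1 + T}{N - T}$
$p{\left(o,J \right)} = \frac{2}{-3 + J}$ ($p{\left(o,J \right)} = \frac{-1 + 3}{J - 3} = \frac{1}{J - 3} \cdot 2 = \frac{1}{-3 + J} 2 = \frac{2}{-3 + J}$)
$\left(-78 + \frac{102}{U{\left(-5,-2 \right)}}\right) p{\left(-8,s \right)} = \left(-78 + \frac{102}{\frac{10}{9}}\right) \frac{2}{-3 - 8} = \left(-78 + 102 \cdot \frac{9}{10}\right) \frac{2}{-11} = \left(-78 + \frac{459}{5}\right) 2 \left(- \frac{1}{11}\right) = \frac{69}{5} \left(- \frac{2}{11}\right) = - \frac{138}{55}$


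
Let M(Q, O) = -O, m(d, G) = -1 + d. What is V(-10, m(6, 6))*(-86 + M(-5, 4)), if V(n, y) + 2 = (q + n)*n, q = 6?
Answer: -3420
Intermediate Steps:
V(n, y) = -2 + n*(6 + n) (V(n, y) = -2 + (6 + n)*n = -2 + n*(6 + n))
V(-10, m(6, 6))*(-86 + M(-5, 4)) = (-2 + (-10)² + 6*(-10))*(-86 - 1*4) = (-2 + 100 - 60)*(-86 - 4) = 38*(-90) = -3420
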